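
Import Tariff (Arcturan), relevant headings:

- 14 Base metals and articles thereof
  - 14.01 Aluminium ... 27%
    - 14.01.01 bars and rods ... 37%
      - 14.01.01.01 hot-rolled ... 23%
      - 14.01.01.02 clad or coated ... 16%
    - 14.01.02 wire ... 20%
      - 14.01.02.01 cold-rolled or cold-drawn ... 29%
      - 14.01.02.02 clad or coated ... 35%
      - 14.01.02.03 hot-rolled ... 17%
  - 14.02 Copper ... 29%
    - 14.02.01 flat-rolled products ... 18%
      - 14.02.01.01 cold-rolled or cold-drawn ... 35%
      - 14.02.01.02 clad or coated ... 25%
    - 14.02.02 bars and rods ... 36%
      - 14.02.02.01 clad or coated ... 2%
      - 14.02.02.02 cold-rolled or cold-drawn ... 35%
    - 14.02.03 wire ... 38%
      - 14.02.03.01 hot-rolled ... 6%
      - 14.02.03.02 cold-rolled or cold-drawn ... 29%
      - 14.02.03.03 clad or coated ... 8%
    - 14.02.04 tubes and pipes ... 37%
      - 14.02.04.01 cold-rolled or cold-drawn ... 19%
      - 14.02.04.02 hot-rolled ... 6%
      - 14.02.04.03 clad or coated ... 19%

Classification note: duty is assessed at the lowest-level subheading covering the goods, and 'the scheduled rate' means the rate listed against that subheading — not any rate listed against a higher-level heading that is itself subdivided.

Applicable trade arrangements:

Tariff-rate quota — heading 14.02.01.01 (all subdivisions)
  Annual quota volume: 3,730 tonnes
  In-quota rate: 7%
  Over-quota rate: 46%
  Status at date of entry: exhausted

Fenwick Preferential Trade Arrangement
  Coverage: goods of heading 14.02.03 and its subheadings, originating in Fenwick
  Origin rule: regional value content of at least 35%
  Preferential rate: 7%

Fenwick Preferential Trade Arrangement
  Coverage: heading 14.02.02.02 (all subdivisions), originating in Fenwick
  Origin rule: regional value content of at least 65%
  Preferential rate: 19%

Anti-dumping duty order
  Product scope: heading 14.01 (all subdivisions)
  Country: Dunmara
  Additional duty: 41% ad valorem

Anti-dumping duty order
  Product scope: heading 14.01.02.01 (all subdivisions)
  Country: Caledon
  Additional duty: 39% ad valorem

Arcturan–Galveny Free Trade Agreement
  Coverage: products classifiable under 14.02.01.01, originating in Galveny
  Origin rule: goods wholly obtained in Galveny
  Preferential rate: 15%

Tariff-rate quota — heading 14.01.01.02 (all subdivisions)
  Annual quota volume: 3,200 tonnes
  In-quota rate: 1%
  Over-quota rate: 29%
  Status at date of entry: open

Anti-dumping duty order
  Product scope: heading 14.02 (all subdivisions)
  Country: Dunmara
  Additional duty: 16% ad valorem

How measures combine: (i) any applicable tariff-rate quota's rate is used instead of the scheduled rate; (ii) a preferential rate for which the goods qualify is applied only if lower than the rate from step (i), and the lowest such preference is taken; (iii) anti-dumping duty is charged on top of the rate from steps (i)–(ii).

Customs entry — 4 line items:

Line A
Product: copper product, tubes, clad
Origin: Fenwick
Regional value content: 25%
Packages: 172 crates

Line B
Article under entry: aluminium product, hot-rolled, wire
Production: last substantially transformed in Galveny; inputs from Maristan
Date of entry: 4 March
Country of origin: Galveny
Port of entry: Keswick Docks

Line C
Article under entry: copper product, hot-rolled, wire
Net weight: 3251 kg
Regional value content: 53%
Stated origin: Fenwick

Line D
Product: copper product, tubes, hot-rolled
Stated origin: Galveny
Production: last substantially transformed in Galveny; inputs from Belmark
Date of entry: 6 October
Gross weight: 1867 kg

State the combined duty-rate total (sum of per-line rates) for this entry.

Line A: copper → 14.02; tubes → 14.02.04; clad → 14.02.04.03. Scheduled 19%. Fenwick agreement on 14.02.03: 14.02.04.03 not covered; Fenwick agreement on 14.02.02.02: 14.02.04.03 not covered. → 19%.
Line B: aluminium → 14.01; wire → 14.01.02; hot-rolled → 14.01.02.03. Scheduled 17%. Galveny agreement on 14.02.01.01: 14.01.02.03 not covered. → 17%.
Line C: copper → 14.02; wire → 14.02.03; hot-rolled → 14.02.03.01. Scheduled 6%. Fenwick agreement on 14.02.03: RVC ≥ 35% → 7% available; Fenwick agreement on 14.02.02.02: 14.02.03.01 not covered; preference 7% not lower than 6% → no reduction. → 6%.
Line D: copper → 14.02; tubes → 14.02.04; hot-rolled → 14.02.04.02. Scheduled 6%. Galveny agreement on 14.02.01.01: 14.02.04.02 not covered. → 6%.
Sum: 19% + 17% + 6% + 6% = 48%.

48%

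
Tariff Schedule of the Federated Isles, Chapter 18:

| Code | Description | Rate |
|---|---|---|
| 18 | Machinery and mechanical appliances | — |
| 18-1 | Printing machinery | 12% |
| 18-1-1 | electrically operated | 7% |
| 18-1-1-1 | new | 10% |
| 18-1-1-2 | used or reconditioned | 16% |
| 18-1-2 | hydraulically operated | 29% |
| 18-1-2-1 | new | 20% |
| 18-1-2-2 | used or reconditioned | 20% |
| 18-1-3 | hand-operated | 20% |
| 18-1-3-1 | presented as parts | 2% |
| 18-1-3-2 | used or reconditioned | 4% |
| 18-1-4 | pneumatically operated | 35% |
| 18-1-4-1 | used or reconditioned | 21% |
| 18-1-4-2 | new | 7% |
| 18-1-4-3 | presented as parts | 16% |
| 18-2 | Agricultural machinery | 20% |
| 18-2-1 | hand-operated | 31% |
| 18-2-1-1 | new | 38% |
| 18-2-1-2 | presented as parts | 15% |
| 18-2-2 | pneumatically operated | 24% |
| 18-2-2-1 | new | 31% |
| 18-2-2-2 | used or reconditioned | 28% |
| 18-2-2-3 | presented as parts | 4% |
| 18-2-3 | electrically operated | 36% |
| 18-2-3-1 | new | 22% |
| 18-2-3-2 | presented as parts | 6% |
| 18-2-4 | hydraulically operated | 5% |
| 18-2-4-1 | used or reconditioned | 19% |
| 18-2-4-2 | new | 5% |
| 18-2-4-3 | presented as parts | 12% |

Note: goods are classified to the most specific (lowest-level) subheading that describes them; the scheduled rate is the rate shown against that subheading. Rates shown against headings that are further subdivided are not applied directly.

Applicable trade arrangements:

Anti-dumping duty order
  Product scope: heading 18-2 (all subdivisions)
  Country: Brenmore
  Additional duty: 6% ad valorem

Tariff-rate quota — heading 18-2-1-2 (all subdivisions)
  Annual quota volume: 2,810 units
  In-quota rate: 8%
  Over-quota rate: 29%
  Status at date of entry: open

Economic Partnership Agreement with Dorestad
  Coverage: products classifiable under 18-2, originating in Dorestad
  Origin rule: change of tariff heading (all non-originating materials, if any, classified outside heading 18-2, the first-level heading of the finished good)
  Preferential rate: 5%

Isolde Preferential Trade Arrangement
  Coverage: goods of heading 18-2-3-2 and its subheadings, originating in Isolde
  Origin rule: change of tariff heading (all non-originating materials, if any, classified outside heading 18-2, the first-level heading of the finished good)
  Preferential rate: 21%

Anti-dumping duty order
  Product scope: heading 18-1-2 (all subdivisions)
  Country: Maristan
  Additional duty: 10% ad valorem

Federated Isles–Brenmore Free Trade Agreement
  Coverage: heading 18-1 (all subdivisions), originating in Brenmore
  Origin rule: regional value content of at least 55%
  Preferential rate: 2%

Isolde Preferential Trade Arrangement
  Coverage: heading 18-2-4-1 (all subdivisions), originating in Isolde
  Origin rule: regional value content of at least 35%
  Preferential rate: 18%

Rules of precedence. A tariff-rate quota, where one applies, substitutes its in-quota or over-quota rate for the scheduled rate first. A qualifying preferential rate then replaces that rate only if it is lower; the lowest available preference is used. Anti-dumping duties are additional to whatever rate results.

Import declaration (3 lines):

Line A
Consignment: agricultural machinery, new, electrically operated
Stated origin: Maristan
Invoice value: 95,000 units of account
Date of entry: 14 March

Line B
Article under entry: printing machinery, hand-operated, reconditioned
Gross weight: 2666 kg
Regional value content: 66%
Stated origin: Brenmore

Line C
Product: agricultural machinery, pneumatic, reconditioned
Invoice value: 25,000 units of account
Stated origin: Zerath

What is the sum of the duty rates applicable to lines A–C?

52%

Line A: agricultural → 18-2; electrically operated → 18-2-3; new → 18-2-3-1. Scheduled 22%. No special measure applies. → 22%.
Line B: printing → 18-1; hand-operated → 18-1-3; reconditioned → 18-1-3-2. Scheduled 4%. Brenmore agreement on 18-1: RVC ≥ 55% → 2% available; preferential 2%. → 2%.
Line C: agricultural → 18-2; pneumatic → 18-2-2; reconditioned → 18-2-2-2. Scheduled 28%. No special measure applies. → 28%.
Sum: 22% + 2% + 28% = 52%.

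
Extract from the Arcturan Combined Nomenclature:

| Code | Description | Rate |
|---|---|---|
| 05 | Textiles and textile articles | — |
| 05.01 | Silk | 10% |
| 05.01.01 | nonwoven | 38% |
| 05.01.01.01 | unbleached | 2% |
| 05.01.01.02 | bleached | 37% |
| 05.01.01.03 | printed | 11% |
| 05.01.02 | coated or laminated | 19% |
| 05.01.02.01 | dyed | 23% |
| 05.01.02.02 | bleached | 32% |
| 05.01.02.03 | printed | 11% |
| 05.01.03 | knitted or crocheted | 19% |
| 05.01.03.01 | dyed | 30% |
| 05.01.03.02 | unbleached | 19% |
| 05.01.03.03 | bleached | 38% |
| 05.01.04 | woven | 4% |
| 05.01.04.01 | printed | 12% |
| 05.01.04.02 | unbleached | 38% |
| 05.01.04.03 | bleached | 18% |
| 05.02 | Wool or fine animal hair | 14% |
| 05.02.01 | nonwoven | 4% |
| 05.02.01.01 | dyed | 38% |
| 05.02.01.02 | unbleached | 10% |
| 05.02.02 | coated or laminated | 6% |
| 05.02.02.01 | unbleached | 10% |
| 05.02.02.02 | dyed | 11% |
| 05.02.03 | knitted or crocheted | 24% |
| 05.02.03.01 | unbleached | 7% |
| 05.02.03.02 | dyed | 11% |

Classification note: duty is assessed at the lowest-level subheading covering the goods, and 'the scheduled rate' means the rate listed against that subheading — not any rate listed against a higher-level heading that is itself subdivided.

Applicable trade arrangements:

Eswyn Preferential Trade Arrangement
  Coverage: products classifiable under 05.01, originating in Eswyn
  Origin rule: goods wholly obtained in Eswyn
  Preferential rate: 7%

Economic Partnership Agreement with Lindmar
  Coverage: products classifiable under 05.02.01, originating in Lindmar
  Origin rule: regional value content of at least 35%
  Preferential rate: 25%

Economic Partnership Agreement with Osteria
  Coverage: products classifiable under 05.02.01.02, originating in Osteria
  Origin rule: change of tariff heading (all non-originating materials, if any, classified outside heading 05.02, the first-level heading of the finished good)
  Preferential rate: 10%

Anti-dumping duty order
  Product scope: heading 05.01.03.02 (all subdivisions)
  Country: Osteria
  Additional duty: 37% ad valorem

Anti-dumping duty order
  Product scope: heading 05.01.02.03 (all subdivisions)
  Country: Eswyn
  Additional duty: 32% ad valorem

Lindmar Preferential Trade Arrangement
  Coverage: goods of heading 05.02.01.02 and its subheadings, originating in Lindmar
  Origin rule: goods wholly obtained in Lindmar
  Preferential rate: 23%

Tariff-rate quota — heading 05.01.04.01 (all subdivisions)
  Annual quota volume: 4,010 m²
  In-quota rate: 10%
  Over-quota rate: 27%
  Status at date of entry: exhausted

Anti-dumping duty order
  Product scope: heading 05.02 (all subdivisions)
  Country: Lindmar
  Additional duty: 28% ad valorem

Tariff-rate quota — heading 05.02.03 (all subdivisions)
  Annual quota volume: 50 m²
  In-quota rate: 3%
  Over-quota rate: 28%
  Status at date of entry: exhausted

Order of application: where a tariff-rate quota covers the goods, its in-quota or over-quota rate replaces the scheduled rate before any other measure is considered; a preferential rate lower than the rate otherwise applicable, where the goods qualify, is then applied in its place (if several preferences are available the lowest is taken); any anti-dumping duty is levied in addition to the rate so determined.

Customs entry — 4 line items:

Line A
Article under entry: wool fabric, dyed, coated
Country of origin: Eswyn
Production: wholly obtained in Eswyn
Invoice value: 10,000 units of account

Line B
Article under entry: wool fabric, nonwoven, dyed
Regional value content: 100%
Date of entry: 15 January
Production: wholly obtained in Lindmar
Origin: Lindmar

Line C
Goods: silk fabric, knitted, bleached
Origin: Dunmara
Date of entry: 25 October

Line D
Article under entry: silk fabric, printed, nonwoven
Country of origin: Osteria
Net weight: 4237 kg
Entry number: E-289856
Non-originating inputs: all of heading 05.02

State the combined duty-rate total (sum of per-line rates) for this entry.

Line A: wool → 05.02; coated → 05.02.02; dyed → 05.02.02.02. Scheduled 11%. Eswyn agreement on 05.01: 05.02.02.02 not covered. → 11%.
Line B: wool → 05.02; nonwoven → 05.02.01; dyed → 05.02.01.01. Scheduled 38%. Lindmar agreement on 05.02.01: RVC ≥ 35% → 25% available; Lindmar agreement on 05.02.01.02: 05.02.01.01 not covered; preferential 25%; anti-dumping (Lindmar, 05.02): +28%; total 25% + 28% = 53%. → 53%.
Line C: silk → 05.01; knitted → 05.01.03; bleached → 05.01.03.03. Scheduled 38%. No special measure applies. → 38%.
Line D: silk → 05.01; nonwoven → 05.01.01; printed → 05.01.01.03. Scheduled 11%. Osteria agreement on 05.02.01.02: 05.01.01.03 not covered. → 11%.
Sum: 11% + 53% + 38% + 11% = 113%.

113%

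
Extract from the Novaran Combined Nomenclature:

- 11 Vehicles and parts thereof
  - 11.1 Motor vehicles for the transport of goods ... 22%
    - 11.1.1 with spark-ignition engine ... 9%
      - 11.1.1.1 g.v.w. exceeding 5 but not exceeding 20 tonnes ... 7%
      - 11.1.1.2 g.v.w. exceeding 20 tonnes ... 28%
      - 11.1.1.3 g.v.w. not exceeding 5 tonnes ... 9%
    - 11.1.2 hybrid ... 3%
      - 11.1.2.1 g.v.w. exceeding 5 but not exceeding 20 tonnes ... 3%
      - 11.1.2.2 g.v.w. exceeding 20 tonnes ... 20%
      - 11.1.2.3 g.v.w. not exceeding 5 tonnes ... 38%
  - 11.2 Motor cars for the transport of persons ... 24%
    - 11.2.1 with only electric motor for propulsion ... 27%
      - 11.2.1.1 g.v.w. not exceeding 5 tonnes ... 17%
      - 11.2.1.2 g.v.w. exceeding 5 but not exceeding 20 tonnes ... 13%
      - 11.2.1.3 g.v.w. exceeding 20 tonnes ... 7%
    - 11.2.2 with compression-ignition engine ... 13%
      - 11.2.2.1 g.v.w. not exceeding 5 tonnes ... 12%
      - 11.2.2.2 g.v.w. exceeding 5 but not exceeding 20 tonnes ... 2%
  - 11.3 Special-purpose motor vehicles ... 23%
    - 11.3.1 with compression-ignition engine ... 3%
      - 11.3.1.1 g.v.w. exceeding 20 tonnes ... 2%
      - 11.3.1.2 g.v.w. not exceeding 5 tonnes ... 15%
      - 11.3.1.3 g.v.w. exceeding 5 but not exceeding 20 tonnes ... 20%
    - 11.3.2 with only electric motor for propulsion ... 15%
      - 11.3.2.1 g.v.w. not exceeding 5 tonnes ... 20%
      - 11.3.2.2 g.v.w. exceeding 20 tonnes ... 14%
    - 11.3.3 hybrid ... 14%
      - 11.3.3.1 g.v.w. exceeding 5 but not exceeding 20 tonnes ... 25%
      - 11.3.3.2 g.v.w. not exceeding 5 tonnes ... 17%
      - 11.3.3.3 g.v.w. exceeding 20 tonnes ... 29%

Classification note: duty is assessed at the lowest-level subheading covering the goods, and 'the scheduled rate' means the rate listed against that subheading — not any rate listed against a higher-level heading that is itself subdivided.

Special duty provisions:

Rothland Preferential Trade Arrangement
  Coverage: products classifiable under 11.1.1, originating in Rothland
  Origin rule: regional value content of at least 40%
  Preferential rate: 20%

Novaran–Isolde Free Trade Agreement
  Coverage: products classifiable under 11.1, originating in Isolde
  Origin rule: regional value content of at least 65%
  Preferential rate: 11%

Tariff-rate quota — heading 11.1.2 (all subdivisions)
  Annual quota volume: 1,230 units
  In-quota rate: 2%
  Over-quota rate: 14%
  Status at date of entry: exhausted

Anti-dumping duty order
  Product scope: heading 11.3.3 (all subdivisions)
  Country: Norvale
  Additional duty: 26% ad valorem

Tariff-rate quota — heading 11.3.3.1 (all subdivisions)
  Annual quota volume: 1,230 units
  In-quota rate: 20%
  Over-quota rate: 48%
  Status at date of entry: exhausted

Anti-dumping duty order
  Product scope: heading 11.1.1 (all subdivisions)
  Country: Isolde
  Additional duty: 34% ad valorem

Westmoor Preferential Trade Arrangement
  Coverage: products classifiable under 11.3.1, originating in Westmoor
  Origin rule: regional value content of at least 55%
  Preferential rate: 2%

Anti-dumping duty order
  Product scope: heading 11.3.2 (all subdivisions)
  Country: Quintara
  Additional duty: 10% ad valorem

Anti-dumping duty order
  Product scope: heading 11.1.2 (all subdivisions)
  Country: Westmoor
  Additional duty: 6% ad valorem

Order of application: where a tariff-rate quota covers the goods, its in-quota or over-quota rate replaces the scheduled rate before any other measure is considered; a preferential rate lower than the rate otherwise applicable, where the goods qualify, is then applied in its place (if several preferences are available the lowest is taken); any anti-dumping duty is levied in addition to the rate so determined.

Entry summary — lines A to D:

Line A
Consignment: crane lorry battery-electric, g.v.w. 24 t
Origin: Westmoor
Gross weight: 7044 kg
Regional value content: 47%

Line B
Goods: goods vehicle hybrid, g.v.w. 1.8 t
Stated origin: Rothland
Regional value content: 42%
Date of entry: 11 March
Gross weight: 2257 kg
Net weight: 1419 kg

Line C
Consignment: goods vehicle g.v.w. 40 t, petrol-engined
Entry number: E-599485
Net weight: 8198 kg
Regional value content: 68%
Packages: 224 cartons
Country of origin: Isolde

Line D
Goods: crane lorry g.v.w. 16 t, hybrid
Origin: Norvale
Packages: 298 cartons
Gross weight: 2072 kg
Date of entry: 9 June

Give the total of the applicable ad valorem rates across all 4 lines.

147%

Line A: crane lorry → 11.3; battery-electric → 11.3.2; g.v.w. 24 t → 11.3.2.2. Scheduled 14%. Westmoor agreement on 11.3.1: 11.3.2.2 not covered. → 14%.
Line B: goods vehicle → 11.1; hybrid → 11.1.2; g.v.w. 1.8 t → 11.1.2.3. Scheduled 38%. quota on 11.1.2 exhausted → over-quota 14%; Rothland agreement on 11.1.1: 11.1.2.3 not covered. → 14%.
Line C: goods vehicle → 11.1; petrol-engined → 11.1.1; g.v.w. 40 t → 11.1.1.2. Scheduled 28%. Isolde agreement on 11.1: RVC ≥ 65% → 11% available; preferential 11%; anti-dumping (Isolde, 11.1.1): +34%; total 11% + 34% = 45%. → 45%.
Line D: crane lorry → 11.3; hybrid → 11.3.3; g.v.w. 16 t → 11.3.3.1. Scheduled 25%. quota on 11.3.3.1 exhausted → over-quota 48%; anti-dumping (Norvale, 11.3.3): +26%; total 48% + 26% = 74%. → 74%.
Sum: 14% + 14% + 45% + 74% = 147%.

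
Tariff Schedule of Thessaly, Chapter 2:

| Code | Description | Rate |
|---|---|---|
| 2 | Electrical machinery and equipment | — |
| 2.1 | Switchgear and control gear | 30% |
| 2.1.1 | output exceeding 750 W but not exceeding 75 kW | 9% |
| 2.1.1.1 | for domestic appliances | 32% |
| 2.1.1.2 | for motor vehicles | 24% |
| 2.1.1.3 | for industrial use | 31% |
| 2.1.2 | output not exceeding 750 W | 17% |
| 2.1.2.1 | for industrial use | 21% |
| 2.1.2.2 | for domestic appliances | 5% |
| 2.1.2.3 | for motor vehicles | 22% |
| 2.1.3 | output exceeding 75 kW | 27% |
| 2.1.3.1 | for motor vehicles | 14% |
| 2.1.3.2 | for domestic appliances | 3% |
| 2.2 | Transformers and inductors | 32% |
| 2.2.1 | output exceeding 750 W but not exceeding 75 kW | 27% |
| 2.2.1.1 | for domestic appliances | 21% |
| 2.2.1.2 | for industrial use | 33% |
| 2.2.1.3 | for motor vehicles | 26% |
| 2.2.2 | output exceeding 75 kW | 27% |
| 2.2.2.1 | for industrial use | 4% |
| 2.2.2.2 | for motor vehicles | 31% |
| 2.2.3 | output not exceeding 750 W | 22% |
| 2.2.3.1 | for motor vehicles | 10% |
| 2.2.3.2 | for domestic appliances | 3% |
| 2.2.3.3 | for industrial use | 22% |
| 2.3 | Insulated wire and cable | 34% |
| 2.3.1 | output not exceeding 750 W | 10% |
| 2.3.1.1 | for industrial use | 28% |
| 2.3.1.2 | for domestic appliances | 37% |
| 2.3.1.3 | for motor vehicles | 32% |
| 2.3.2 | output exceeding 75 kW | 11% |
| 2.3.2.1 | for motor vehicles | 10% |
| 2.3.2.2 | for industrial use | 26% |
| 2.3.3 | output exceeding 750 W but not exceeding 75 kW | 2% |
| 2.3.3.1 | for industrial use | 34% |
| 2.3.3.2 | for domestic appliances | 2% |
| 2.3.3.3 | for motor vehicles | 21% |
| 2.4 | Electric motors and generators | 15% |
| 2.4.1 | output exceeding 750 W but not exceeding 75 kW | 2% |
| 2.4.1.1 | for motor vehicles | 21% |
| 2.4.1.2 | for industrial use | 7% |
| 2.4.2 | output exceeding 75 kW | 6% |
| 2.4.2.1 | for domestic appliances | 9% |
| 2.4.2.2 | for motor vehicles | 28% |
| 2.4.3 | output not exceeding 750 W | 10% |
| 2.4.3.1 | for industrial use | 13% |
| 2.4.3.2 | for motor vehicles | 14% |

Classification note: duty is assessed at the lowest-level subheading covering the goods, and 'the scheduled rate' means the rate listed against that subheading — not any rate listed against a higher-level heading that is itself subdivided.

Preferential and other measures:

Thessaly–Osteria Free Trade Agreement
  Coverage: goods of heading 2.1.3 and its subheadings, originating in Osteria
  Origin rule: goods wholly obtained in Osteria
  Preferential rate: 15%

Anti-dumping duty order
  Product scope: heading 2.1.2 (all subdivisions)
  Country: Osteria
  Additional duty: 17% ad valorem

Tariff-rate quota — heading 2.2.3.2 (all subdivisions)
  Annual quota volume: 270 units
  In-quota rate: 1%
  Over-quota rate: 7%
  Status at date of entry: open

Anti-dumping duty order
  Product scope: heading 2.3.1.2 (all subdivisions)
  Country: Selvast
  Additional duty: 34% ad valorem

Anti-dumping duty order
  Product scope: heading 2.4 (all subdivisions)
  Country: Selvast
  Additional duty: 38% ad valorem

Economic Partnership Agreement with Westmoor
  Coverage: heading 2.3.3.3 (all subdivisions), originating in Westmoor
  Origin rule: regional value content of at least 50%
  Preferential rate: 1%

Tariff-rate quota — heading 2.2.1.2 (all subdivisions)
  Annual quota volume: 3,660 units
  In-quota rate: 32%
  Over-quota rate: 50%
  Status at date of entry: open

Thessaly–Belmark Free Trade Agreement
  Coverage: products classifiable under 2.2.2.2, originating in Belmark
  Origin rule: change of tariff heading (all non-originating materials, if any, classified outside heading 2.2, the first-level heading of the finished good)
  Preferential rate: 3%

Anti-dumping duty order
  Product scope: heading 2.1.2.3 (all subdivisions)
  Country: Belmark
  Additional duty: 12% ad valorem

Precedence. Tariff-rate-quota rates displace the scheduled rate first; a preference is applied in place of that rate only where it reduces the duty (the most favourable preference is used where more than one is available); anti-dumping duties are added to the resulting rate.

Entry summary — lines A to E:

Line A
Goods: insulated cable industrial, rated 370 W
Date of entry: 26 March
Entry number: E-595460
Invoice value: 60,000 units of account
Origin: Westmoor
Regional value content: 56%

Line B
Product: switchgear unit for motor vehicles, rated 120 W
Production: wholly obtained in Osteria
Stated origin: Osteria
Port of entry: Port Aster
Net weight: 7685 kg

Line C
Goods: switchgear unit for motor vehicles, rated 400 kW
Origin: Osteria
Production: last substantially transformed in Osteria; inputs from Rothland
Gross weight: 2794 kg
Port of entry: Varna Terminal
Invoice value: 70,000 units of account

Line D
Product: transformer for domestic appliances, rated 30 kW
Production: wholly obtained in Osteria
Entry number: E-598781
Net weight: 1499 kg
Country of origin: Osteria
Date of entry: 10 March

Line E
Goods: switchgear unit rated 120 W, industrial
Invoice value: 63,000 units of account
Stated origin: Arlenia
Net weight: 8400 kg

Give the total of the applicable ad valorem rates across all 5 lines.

123%

Line A: insulated cable → 2.3; rated 370 W → 2.3.1; industrial → 2.3.1.1. Scheduled 28%. Westmoor agreement on 2.3.3.3: 2.3.1.1 not covered. → 28%.
Line B: switchgear unit → 2.1; rated 120 W → 2.1.2; for motor vehicles → 2.1.2.3. Scheduled 22%. Osteria agreement on 2.1.3: 2.1.2.3 not covered; anti-dumping (Osteria, 2.1.2): +17%; total 22% + 17% = 39%. → 39%.
Line C: switchgear unit → 2.1; rated 400 kW → 2.1.3; for motor vehicles → 2.1.3.1. Scheduled 14%. Osteria agreement on 2.1.3: not wholly obtained. → 14%.
Line D: transformer → 2.2; rated 30 kW → 2.2.1; for domestic appliances → 2.2.1.1. Scheduled 21%. Osteria agreement on 2.1.3: 2.2.1.1 not covered. → 21%.
Line E: switchgear unit → 2.1; rated 120 W → 2.1.2; industrial → 2.1.2.1. Scheduled 21%. No special measure applies. → 21%.
Sum: 28% + 39% + 14% + 21% + 21% = 123%.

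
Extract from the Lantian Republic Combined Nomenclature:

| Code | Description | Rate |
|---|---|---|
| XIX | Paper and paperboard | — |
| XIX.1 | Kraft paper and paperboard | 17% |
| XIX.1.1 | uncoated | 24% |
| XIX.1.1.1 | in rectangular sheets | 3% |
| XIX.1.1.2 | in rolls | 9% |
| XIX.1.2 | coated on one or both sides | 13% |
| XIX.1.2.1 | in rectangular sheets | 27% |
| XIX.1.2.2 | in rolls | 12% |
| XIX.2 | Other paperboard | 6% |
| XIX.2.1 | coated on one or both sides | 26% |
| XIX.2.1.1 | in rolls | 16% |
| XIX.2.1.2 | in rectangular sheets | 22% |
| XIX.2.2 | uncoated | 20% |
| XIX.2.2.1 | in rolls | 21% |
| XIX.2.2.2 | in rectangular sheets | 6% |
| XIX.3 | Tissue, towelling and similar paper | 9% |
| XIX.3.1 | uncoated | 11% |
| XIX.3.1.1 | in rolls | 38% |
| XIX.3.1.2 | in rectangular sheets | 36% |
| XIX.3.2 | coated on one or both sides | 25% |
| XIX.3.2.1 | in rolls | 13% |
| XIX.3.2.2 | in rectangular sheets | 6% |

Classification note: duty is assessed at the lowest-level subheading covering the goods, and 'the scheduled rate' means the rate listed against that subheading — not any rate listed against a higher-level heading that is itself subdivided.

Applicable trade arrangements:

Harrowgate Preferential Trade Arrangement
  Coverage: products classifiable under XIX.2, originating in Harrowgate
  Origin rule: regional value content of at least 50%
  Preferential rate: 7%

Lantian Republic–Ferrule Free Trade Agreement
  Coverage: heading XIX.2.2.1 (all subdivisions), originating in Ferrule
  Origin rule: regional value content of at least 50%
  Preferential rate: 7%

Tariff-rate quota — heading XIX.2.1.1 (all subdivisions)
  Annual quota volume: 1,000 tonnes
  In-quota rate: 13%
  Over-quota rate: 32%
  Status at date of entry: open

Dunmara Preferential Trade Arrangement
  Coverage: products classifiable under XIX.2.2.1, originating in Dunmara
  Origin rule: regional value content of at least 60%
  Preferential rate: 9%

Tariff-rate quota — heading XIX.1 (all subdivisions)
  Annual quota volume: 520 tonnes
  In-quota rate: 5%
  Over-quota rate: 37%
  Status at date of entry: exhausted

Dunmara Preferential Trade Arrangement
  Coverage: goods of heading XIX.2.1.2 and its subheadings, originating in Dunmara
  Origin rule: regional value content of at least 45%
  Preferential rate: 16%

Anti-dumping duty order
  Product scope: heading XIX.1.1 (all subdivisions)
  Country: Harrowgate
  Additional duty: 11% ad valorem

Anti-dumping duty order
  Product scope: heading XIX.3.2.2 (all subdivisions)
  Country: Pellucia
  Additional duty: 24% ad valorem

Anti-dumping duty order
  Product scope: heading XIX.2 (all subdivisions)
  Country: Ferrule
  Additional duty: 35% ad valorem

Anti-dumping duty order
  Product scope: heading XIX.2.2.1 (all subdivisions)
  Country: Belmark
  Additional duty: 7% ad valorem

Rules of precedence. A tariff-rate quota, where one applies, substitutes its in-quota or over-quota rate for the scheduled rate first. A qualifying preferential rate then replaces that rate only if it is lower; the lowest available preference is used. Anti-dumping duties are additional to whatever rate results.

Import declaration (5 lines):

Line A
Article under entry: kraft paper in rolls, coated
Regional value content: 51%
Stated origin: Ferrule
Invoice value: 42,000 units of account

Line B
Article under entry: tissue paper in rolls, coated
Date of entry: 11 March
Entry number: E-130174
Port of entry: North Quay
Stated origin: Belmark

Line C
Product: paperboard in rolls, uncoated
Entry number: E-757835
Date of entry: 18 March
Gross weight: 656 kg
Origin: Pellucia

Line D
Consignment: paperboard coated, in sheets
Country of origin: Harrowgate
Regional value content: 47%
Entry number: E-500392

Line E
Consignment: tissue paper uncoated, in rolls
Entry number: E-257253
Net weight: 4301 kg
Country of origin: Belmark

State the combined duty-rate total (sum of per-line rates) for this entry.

Line A: kraft paper → XIX.1; coated → XIX.1.2; in rolls → XIX.1.2.2. Scheduled 12%. quota on XIX.1 exhausted → over-quota 37%; Ferrule agreement on XIX.2.2.1: XIX.1.2.2 not covered. → 37%.
Line B: tissue paper → XIX.3; coated → XIX.3.2; in rolls → XIX.3.2.1. Scheduled 13%. No special measure applies. → 13%.
Line C: paperboard → XIX.2; uncoated → XIX.2.2; in rolls → XIX.2.2.1. Scheduled 21%. No special measure applies. → 21%.
Line D: paperboard → XIX.2; coated → XIX.2.1; in sheets → XIX.2.1.2. Scheduled 22%. Harrowgate agreement on XIX.2: RVC < 50%. → 22%.
Line E: tissue paper → XIX.3; uncoated → XIX.3.1; in rolls → XIX.3.1.1. Scheduled 38%. No special measure applies. → 38%.
Sum: 37% + 13% + 21% + 22% + 38% = 131%.

131%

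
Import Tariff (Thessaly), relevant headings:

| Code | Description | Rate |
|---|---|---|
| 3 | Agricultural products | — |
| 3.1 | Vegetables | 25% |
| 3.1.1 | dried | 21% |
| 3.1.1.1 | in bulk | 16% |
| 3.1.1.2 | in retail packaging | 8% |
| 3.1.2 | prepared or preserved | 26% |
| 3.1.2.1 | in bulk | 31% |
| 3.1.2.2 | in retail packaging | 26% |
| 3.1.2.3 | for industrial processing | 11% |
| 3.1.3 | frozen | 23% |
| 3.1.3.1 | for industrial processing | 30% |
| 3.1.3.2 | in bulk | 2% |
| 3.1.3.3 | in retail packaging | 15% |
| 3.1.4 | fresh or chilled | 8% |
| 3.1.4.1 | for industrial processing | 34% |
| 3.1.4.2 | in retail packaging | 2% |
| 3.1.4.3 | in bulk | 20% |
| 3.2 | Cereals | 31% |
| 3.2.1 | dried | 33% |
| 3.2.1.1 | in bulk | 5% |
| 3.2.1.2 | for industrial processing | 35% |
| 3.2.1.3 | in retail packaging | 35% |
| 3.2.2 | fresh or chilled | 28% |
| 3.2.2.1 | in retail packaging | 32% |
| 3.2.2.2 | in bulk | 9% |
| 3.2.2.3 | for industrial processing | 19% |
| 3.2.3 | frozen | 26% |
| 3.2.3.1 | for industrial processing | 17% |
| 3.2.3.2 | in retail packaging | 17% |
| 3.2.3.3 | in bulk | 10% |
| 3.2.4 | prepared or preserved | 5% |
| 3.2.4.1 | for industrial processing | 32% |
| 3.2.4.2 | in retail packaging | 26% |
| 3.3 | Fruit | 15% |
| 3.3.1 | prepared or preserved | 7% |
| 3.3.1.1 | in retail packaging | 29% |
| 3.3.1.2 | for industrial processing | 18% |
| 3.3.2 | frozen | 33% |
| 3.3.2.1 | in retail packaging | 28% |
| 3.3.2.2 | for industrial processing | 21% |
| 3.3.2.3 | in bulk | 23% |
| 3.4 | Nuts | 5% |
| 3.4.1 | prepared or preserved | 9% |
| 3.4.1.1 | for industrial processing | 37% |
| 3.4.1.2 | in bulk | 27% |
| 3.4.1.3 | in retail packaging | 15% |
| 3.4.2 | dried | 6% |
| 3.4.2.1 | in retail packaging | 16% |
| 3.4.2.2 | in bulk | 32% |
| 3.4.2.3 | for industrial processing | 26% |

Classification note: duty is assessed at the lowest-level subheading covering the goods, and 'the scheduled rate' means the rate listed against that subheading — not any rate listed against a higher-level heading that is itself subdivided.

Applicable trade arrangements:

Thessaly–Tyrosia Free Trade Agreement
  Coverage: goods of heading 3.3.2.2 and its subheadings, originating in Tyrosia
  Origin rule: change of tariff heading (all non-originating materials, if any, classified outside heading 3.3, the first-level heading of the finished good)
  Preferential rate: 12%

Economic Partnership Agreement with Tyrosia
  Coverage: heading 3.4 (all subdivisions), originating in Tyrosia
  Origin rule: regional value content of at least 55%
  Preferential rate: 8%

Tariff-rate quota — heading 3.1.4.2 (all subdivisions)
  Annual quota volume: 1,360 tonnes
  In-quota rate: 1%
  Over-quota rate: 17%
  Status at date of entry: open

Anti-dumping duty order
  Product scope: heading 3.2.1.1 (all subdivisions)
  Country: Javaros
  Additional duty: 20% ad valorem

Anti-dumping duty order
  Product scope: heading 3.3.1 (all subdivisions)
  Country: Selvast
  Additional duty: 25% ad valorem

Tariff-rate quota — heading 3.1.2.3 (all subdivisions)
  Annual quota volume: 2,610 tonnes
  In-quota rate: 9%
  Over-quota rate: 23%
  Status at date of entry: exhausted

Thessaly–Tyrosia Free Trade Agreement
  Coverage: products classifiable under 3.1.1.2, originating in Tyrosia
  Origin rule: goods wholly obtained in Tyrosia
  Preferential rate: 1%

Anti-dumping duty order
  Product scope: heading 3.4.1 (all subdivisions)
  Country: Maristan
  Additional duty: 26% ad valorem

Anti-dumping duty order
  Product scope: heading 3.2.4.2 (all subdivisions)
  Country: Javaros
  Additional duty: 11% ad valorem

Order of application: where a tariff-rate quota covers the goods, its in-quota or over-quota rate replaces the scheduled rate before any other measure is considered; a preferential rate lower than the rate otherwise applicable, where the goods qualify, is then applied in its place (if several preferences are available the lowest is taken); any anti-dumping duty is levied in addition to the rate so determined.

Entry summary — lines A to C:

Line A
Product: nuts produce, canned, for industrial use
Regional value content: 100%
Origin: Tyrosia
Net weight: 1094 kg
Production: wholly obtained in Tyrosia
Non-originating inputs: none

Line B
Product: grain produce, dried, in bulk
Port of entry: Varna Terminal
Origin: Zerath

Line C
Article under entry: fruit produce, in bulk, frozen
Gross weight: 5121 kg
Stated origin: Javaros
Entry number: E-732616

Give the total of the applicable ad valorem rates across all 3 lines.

36%

Line A: nuts → 3.4; canned → 3.4.1; for industrial use → 3.4.1.1. Scheduled 37%. Tyrosia agreement on 3.3.2.2: 3.4.1.1 not covered; Tyrosia agreement on 3.4: RVC ≥ 55% → 8% available; Tyrosia agreement on 3.1.1.2: 3.4.1.1 not covered; preferential 8%. → 8%.
Line B: grain → 3.2; dried → 3.2.1; in bulk → 3.2.1.1. Scheduled 5%. No special measure applies. → 5%.
Line C: fruit → 3.3; frozen → 3.3.2; in bulk → 3.3.2.3. Scheduled 23%. No special measure applies. → 23%.
Sum: 8% + 5% + 23% = 36%.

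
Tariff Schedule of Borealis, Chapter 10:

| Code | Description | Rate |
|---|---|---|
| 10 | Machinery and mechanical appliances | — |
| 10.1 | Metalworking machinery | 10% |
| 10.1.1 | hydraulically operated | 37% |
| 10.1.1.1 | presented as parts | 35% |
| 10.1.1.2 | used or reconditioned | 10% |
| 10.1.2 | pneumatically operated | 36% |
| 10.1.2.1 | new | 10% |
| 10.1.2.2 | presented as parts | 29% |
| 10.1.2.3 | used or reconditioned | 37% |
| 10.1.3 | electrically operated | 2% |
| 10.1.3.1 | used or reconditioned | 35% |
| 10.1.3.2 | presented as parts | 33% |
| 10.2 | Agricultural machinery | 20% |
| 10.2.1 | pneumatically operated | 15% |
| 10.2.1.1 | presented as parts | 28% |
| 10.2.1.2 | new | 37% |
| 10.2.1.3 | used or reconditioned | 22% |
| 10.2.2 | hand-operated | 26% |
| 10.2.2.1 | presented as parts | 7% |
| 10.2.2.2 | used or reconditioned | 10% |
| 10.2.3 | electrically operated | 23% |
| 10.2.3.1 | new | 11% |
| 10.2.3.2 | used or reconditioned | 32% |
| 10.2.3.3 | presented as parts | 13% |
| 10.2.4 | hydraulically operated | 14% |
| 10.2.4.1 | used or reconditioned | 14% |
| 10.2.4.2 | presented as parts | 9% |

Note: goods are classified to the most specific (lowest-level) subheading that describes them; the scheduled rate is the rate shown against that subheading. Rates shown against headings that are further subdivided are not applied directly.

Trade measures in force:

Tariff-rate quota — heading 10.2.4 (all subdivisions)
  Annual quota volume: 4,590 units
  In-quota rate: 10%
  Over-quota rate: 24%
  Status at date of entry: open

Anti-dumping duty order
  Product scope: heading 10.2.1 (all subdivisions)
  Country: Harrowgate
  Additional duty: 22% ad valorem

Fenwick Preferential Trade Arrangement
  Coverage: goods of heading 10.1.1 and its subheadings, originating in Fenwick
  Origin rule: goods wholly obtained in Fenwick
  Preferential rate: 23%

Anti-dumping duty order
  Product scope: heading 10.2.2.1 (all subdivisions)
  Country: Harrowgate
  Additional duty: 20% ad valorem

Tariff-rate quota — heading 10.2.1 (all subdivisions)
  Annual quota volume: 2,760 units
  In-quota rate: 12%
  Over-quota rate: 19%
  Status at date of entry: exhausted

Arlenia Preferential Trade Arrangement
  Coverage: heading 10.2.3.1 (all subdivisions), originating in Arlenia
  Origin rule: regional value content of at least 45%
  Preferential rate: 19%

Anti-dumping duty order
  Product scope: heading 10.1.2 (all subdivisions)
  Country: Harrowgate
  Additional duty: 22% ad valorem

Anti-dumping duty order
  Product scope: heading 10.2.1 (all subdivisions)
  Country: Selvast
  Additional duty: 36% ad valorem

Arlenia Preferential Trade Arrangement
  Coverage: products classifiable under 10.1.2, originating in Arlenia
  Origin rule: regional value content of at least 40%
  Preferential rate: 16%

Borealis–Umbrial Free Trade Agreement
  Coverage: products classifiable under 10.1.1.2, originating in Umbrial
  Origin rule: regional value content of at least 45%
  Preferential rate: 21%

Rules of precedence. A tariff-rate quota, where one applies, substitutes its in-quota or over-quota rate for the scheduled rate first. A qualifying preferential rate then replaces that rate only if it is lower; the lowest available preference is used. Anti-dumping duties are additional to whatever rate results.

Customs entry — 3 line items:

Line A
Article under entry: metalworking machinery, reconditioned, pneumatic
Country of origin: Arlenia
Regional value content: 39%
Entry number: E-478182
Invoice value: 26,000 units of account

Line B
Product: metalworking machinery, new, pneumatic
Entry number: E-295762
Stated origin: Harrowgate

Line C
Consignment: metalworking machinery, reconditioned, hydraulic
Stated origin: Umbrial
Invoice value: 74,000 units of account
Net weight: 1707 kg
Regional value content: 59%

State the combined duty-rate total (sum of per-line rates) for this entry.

79%

Line A: metalworking → 10.1; pneumatic → 10.1.2; reconditioned → 10.1.2.3. Scheduled 37%. Arlenia agreement on 10.2.3.1: 10.1.2.3 not covered; Arlenia agreement on 10.1.2: RVC < 40%. → 37%.
Line B: metalworking → 10.1; pneumatic → 10.1.2; new → 10.1.2.1. Scheduled 10%. anti-dumping (Harrowgate, 10.1.2): +22%; total 10% + 22% = 32%. → 32%.
Line C: metalworking → 10.1; hydraulic → 10.1.1; reconditioned → 10.1.1.2. Scheduled 10%. Umbrial agreement on 10.1.1.2: RVC ≥ 45% → 21% available; preference 21% not lower than 10% → no reduction. → 10%.
Sum: 37% + 32% + 10% = 79%.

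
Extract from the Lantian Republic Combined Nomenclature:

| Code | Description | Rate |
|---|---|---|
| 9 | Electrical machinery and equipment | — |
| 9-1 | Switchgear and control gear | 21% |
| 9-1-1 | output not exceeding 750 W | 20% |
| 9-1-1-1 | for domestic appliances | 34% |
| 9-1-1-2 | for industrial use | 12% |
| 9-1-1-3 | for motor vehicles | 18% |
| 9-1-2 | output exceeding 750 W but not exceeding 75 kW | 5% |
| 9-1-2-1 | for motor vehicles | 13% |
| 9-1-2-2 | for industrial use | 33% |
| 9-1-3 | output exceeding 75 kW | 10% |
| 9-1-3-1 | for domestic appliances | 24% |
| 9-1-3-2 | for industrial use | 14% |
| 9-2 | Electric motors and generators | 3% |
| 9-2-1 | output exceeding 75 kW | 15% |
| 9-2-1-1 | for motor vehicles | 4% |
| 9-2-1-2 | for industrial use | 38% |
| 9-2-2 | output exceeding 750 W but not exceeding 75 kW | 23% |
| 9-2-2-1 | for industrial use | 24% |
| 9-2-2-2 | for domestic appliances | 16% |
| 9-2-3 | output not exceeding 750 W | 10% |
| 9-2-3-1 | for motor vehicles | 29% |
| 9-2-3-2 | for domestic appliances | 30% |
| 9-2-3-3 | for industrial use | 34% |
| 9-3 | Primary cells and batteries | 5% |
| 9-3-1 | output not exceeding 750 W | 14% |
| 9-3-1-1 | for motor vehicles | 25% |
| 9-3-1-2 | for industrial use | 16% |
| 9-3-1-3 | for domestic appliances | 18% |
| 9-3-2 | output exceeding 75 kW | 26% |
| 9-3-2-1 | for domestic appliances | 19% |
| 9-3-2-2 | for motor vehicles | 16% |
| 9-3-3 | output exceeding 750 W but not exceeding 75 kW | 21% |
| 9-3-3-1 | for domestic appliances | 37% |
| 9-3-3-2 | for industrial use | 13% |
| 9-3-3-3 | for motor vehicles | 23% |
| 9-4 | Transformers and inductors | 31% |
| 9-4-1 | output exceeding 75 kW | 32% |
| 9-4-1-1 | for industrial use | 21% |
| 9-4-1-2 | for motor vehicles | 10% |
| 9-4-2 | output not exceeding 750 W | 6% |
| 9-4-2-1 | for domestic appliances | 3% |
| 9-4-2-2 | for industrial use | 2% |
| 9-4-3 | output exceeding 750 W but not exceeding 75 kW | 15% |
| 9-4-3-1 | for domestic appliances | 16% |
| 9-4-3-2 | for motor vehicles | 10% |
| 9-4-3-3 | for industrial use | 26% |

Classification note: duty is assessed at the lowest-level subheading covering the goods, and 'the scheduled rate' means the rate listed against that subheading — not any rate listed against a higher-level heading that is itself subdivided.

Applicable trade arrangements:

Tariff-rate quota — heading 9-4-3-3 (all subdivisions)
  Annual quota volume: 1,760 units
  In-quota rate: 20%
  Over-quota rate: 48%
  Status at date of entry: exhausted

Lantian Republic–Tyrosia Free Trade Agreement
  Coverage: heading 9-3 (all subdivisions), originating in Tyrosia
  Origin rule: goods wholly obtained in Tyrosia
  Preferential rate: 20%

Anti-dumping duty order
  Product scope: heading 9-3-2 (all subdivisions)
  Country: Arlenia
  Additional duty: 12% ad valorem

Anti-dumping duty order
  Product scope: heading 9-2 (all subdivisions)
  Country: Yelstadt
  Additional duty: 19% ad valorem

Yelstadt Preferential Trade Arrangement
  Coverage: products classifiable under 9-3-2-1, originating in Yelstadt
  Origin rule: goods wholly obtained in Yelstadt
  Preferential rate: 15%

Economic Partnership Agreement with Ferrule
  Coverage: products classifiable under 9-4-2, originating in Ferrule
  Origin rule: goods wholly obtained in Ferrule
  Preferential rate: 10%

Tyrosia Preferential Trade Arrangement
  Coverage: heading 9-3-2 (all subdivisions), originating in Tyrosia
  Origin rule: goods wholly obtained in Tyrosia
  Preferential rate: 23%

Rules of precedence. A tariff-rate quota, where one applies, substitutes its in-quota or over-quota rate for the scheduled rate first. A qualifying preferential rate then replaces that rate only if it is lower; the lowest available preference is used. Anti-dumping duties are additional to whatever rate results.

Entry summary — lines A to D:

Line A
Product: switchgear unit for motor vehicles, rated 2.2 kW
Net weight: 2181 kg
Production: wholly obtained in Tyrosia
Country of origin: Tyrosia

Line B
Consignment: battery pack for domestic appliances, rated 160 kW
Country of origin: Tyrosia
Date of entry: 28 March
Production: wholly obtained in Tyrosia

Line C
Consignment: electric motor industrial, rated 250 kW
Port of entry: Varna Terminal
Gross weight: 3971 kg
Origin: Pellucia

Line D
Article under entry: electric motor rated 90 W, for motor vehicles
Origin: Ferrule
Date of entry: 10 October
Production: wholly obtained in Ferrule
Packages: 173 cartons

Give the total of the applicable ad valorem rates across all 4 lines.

Line A: switchgear unit → 9-1; rated 2.2 kW → 9-1-2; for motor vehicles → 9-1-2-1. Scheduled 13%. Tyrosia agreement on 9-3: 9-1-2-1 not covered; Tyrosia agreement on 9-3-2: 9-1-2-1 not covered. → 13%.
Line B: battery pack → 9-3; rated 160 kW → 9-3-2; for domestic appliances → 9-3-2-1. Scheduled 19%. Tyrosia agreement on 9-3: wholly obtained → 20% available; Tyrosia agreement on 9-3-2: wholly obtained → 23% available; preference 20% not lower than 19% → no reduction. → 19%.
Line C: electric motor → 9-2; rated 250 kW → 9-2-1; industrial → 9-2-1-2. Scheduled 38%. No special measure applies. → 38%.
Line D: electric motor → 9-2; rated 90 W → 9-2-3; for motor vehicles → 9-2-3-1. Scheduled 29%. Ferrule agreement on 9-4-2: 9-2-3-1 not covered. → 29%.
Sum: 13% + 19% + 38% + 29% = 99%.

99%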